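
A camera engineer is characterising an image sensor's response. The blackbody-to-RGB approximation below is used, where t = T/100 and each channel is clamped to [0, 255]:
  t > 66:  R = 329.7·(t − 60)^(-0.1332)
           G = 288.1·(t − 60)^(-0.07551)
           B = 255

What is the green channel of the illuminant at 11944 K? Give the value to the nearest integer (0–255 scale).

212

t = 11944/100 = 119.44; the t > 66 branch applies.
G = 288.1·(119.44 − 60)^(-0.07551) = 288.1·59.44^(-0.07551) = 288.1·0.73458 = 211.633.
Rounded: 212.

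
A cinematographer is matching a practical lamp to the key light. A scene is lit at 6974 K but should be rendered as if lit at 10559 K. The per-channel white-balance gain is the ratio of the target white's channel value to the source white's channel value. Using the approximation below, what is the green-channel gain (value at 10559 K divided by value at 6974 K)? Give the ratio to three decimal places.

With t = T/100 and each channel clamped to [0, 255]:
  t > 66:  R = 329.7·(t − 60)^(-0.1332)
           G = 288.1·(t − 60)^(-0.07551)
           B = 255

At 6974 K (t = 69.74):
  G = 288.1·(69.74 − 60)^(-0.07551) = 288.1·9.74^(-0.07551) = 288.1·0.84208 = 242.604.
At 10559 K (t = 105.59):
  G = 288.1·(105.59 − 60)^(-0.07551) = 288.1·45.59^(-0.07551) = 288.1·0.74944 = 215.915.
Gain = 215.915 / 242.604 = 0.8900 → 0.890.

0.890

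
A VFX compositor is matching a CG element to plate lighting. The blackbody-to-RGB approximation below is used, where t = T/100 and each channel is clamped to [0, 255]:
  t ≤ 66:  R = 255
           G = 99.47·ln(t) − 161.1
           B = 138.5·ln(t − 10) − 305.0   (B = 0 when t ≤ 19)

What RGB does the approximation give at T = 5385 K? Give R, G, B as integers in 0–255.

R=255, G=235, B=219

t = 5385/100 = 53.85; the t ≤ 66 branch applies.
R = 255 by definition for t ≤ 66.
G = 99.47·ln 53.85 − 161.1 = 99.47·3.9862 − 161.1 = 235.408.
B = 138.5·ln(53.85 − 10) − 305.0 = 138.5·ln 43.85 − 305.0 = 138.5·3.7808 − 305.0 = 218.637.
Rounded: (255, 235, 219).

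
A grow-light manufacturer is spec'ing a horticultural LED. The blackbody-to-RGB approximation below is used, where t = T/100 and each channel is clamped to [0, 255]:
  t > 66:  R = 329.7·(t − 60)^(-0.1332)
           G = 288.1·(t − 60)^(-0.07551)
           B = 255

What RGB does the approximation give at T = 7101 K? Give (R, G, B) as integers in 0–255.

(240, 240, 255)

t = 7101/100 = 71.01; the t > 66 branch applies.
R = 329.7·(71.01 − 60)^(-0.1332) = 329.7·11.01^(-0.1332) = 329.7·0.72650 = 239.526.
G = 288.1·(71.01 − 60)^(-0.07551) = 288.1·11.01^(-0.07551) = 288.1·0.83432 = 240.369.
B = 255 by definition for t > 66.
Rounded: (240, 240, 255).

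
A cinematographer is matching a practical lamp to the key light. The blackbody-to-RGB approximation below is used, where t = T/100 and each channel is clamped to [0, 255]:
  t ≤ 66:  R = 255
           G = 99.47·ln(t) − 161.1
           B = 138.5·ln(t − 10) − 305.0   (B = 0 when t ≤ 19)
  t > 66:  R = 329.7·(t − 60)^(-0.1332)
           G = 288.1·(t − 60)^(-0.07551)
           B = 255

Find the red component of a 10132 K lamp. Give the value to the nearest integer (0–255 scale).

t = 10132/100 = 101.32; the t > 66 branch applies.
R = 329.7·(101.32 − 60)^(-0.1332) = 329.7·41.32^(-0.1332) = 329.7·0.60915 = 200.838.
Rounded: 201.

201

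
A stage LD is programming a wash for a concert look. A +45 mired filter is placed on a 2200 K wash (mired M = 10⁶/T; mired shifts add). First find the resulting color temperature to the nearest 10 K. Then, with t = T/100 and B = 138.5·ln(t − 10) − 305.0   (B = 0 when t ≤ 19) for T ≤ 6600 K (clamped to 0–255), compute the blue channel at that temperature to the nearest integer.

M_in = 10⁶/2200 = 454.55; M_out = 454.55 + (+45) = 499.55.
T_out = 10⁶/499.55 = 2001.8 K → 2000 K; t = 20.
B = 138.5·ln(20 − 10) − 305.0 = 138.5·ln 10 − 305.0 = 138.5·2.3026 − 305.0 = 13.908.
Rounded: 14.

14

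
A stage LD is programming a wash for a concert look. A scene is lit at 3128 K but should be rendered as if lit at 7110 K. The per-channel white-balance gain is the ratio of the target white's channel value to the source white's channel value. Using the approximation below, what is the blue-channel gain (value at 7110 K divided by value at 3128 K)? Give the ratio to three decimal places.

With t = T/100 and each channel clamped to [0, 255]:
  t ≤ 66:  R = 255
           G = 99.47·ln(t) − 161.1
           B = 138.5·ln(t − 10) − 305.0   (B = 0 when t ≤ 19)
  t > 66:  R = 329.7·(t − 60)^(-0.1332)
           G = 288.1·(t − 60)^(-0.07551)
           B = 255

2.152

At 3128 K (t = 31.28):
  B = 138.5·ln(31.28 − 10) − 305.0 = 138.5·ln 21.28 − 305.0 = 138.5·3.0578 − 305.0 = 118.501.
At 7110 K (t = 71.1):
  B = 255 by definition for t > 66.
Gain = 255.000 / 118.501 = 2.1519 → 2.152.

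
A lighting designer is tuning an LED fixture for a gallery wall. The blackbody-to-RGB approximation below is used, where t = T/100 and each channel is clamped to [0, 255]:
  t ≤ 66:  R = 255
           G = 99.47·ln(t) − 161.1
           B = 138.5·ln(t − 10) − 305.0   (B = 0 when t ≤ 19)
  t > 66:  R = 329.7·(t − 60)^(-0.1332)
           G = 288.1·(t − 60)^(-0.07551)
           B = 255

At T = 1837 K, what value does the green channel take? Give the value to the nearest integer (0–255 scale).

t = 1837/100 = 18.37; the t ≤ 66 branch applies.
G = 99.47·ln 18.37 − 161.1 = 99.47·2.9107 − 161.1 = 128.429.
Rounded: 128.

128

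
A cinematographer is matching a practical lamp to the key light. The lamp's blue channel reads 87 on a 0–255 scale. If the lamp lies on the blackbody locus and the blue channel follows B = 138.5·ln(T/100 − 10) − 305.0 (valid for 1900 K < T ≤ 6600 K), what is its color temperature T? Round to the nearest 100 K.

2700 K

ln(t − 10) = (87 + 305.0) / 138.5 = 2.8303.
t − 10 = e^2.8303 = 16.951, so t = 26.951.
T = 100·t = 2695 K → 2700 K to the nearest 100 K.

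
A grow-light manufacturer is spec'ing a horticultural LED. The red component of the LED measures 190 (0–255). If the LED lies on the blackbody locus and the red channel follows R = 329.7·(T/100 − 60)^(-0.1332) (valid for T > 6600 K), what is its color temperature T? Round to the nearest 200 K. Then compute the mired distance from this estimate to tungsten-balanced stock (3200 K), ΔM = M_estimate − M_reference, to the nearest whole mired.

-231 mireds

(t − 60)^(-0.1332) = 190/329.7 = 0.57628.
t − 60 = 0.57628^(1/-0.1332) = 0.57628^(-7.508) = 62.667, so t = 122.667.
T = 100·t = 12267 K → 12200 K to the nearest 200 K.
M_estimate = 10⁶/12200 = 81.97; M_reference = 10⁶/3200 = 312.50.
ΔM = 81.97 − 312.50 = -230.53 → -231 mireds.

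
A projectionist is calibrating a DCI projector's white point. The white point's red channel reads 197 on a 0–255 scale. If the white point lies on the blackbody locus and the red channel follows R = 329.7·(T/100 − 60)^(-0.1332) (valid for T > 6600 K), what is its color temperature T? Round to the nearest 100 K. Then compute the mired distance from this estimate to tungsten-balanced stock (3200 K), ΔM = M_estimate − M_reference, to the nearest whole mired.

(t − 60)^(-0.1332) = 197/329.7 = 0.59751.
t − 60 = 0.59751^(1/-0.1332) = 0.59751^(-7.508) = 47.761, so t = 107.761.
T = 100·t = 10776 K → 10800 K to the nearest 100 K.
M_estimate = 10⁶/10800 = 92.59; M_reference = 10⁶/3200 = 312.50.
ΔM = 92.59 − 312.50 = -219.91 → -220 mireds.

-220 mireds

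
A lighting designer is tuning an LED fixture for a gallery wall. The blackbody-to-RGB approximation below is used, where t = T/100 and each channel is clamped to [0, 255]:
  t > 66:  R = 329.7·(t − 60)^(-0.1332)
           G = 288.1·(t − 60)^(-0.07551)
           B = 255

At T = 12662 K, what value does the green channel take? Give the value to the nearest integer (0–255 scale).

210

t = 12662/100 = 126.62; the t > 66 branch applies.
G = 288.1·(126.62 − 60)^(-0.07551) = 288.1·66.62^(-0.07551) = 288.1·0.72828 = 209.818.
Rounded: 210.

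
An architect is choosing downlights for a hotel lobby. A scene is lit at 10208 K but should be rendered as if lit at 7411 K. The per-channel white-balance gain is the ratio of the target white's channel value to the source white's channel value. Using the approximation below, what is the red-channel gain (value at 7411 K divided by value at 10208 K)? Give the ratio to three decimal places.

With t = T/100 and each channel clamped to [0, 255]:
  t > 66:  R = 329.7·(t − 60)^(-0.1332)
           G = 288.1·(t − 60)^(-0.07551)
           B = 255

1.157

At 10208 K (t = 102.08):
  R = 329.7·(102.08 − 60)^(-0.1332) = 329.7·42.08^(-0.1332) = 329.7·0.60768 = 200.351.
At 7411 K (t = 74.11):
  R = 329.7·(74.11 − 60)^(-0.1332) = 329.7·14.11^(-0.1332) = 329.7·0.70288 = 231.741.
Gain = 231.741 / 200.351 = 1.1567 → 1.157.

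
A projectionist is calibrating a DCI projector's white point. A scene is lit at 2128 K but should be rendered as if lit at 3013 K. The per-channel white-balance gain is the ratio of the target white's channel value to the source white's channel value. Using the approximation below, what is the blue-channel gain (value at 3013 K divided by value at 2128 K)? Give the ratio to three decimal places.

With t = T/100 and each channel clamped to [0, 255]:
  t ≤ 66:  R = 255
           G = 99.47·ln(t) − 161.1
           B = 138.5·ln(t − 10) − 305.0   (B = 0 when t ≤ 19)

At 2128 K (t = 21.28):
  B = 138.5·ln(21.28 − 10) − 305.0 = 138.5·ln 11.28 − 305.0 = 138.5·2.4230 − 305.0 = 30.590.
At 3013 K (t = 30.13):
  B = 138.5·ln(30.13 − 10) − 305.0 = 138.5·ln 20.13 − 305.0 = 138.5·3.0022 − 305.0 = 110.806.
Gain = 110.806 / 30.590 = 3.6223 → 3.622.

3.622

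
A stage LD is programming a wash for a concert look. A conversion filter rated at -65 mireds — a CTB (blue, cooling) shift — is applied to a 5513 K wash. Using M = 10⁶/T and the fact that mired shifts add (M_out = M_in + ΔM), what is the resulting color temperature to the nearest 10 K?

M_in = 10⁶/5513 = 181.39 mireds.
M_out = 181.39 + (-65) = 116.39 mireds.
T_out = 10⁶/116.39 = 8591.8 K → 8590 K.

8590 K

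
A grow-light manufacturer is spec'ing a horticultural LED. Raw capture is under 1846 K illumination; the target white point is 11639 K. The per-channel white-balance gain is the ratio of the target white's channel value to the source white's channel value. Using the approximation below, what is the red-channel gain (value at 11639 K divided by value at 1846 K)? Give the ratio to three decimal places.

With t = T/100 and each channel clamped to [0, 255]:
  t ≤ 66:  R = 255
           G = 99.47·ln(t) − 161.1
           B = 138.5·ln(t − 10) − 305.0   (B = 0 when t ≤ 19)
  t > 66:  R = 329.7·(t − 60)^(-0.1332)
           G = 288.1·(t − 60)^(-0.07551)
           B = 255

0.756

At 1846 K (t = 18.46):
  R = 255 by definition for t ≤ 66.
At 11639 K (t = 116.39):
  R = 329.7·(116.39 − 60)^(-0.1332) = 329.7·56.39^(-0.1332) = 329.7·0.58444 = 192.690.
Gain = 192.690 / 255.000 = 0.7556 → 0.756.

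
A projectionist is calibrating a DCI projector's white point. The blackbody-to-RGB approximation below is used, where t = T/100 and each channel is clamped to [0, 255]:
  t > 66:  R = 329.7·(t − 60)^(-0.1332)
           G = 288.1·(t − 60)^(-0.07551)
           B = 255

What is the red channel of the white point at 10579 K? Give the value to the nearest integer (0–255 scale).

t = 10579/100 = 105.79; the t > 66 branch applies.
R = 329.7·(105.79 − 60)^(-0.1332) = 329.7·45.79^(-0.1332) = 329.7·0.60088 = 198.109.
Rounded: 198.

198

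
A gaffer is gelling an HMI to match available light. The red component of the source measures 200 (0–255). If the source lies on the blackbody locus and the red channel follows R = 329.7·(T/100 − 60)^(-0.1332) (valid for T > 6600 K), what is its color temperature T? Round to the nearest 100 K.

(t − 60)^(-0.1332) = 200/329.7 = 0.60661.
t − 60 = 0.60661^(1/-0.1332) = 0.60661^(-7.508) = 42.638, so t = 102.638.
T = 100·t = 10264 K → 10300 K to the nearest 100 K.

10300 K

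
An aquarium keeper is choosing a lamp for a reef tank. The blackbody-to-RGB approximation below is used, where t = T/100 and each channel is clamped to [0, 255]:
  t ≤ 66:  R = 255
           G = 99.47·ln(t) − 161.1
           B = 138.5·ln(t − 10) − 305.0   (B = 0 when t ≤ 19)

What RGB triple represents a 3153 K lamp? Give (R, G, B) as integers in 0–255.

(255, 182, 120)

t = 3153/100 = 31.53; the t ≤ 66 branch applies.
R = 255 by definition for t ≤ 66.
G = 99.47·ln 31.53 − 161.1 = 99.47·3.4509 − 161.1 = 182.165.
B = 138.5·ln(31.53 − 10) − 305.0 = 138.5·ln 21.53 − 305.0 = 138.5·3.0694 − 305.0 = 120.118.
Rounded: (255, 182, 120).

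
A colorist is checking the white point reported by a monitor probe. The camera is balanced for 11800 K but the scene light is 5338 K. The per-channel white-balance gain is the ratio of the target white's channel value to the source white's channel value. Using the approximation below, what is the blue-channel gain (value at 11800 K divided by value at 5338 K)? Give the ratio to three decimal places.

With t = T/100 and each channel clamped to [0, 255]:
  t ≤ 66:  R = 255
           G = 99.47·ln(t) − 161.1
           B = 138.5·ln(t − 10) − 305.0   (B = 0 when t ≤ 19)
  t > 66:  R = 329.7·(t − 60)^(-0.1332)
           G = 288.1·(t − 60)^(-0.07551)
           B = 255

At 5338 K (t = 53.38):
  B = 138.5·ln(53.38 − 10) − 305.0 = 138.5·ln 43.38 − 305.0 = 138.5·3.7700 − 305.0 = 217.145.
At 11800 K (t = 118):
  B = 255 by definition for t > 66.
Gain = 255.000 / 217.145 = 1.1743 → 1.174.

1.174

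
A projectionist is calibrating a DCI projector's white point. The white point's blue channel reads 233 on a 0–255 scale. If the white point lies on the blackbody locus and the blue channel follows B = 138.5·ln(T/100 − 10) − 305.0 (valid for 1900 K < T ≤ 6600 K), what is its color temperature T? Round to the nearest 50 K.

ln(t − 10) = (233 + 305.0) / 138.5 = 3.8845.
t − 10 = e^3.8845 = 48.641, so t = 58.641.
T = 100·t = 5864 K → 5850 K to the nearest 50 K.

5850 K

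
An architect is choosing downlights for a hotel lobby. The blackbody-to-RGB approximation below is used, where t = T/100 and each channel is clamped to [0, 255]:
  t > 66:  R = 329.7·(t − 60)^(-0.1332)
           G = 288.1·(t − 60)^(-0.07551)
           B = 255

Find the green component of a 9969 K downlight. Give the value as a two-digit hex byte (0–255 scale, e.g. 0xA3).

t = 9969/100 = 99.69; the t > 66 branch applies.
G = 288.1·(99.69 − 60)^(-0.07551) = 288.1·39.69^(-0.07551) = 288.1·0.75733 = 218.186.
Rounded: 218; in hex, 0xDA.

0xDA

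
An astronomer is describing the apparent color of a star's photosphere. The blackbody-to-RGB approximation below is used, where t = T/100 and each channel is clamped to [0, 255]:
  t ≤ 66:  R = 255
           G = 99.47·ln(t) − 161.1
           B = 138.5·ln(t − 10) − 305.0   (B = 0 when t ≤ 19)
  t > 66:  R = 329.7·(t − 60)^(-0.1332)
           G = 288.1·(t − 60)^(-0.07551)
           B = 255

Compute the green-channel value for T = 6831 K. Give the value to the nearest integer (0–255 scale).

246

t = 6831/100 = 68.31; the t > 66 branch applies.
G = 288.1·(68.31 − 60)^(-0.07551) = 288.1·8.31^(-0.07551) = 288.1·0.85224 = 245.530.
Rounded: 246.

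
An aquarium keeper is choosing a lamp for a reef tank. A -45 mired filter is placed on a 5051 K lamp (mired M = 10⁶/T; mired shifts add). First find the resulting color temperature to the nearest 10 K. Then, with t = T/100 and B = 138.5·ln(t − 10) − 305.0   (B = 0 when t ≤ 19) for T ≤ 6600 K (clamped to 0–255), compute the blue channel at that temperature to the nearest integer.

M_in = 10⁶/5051 = 197.98; M_out = 197.98 + (-45) = 152.98.
T_out = 10⁶/152.98 = 6536.8 K → 6540 K; t = 65.4.
B = 138.5·ln(65.4 − 10) − 305.0 = 138.5·ln 55.4 − 305.0 = 138.5·4.0146 − 305.0 = 251.019.
Rounded: 251.

251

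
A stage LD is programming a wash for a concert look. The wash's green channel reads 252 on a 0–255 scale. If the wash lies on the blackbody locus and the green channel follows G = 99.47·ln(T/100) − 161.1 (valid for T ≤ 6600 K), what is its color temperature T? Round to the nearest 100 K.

ln t = (252 + 161.1) / 99.47 = 4.1530.
t = e^4.1530 = 63.625.
T = 100·t = 6363 K → 6400 K to the nearest 100 K.

6400 K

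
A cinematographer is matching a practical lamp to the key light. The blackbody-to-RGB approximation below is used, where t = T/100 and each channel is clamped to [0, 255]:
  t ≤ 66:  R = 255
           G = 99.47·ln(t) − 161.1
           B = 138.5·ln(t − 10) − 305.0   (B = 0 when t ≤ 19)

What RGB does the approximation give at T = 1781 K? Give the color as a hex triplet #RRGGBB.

#FF7D00

t = 1781/100 = 17.81; the t ≤ 66 branch applies.
R = 255 by definition for t ≤ 66.
G = 99.47·ln 17.81 − 161.1 = 99.47·2.8798 − 161.1 = 125.350.
t = 17.81 ≤ 19, so B = 0.
Rounded: (255, 125, 0).
In hex: #FF7D00.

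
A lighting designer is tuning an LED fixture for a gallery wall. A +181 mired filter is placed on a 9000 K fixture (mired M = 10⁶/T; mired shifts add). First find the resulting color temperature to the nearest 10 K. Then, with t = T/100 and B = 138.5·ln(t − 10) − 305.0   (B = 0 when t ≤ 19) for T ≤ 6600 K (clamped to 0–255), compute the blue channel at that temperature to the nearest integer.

M_in = 10⁶/9000 = 111.11; M_out = 111.11 + (+181) = 292.11.
T_out = 10⁶/292.11 = 3423.4 K → 3420 K; t = 34.2.
B = 138.5·ln(34.2 − 10) − 305.0 = 138.5·ln 24.2 − 305.0 = 138.5·3.1864 − 305.0 = 136.310.
Rounded: 136.

136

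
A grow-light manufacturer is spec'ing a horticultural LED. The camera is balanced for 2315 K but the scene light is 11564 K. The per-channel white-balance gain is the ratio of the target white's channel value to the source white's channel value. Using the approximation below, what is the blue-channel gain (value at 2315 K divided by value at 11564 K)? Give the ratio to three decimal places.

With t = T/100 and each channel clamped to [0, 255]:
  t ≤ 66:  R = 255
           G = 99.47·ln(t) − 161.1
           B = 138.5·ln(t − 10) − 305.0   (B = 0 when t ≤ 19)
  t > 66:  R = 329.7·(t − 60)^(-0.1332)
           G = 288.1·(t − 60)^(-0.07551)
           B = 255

At 11564 K (t = 115.64):
  B = 255 by definition for t > 66.
At 2315 K (t = 23.15):
  B = 138.5·ln(23.15 − 10) − 305.0 = 138.5·ln 13.15 − 305.0 = 138.5·2.5764 − 305.0 = 51.834.
Gain = 51.834 / 255.000 = 0.2033 → 0.203.

0.203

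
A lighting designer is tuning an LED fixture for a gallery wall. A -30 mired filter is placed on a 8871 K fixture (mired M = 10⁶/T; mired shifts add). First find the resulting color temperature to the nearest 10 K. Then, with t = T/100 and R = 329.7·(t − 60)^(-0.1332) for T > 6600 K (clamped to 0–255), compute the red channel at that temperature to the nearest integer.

191

M_in = 10⁶/8871 = 112.73; M_out = 112.73 + (-30) = 82.73.
T_out = 10⁶/82.73 = 12088.0 K → 12090 K; t = 120.9.
R = 329.7·(120.9 − 60)^(-0.1332) = 329.7·60.9^(-0.1332) = 329.7·0.57848 = 190.725.
Rounded: 191.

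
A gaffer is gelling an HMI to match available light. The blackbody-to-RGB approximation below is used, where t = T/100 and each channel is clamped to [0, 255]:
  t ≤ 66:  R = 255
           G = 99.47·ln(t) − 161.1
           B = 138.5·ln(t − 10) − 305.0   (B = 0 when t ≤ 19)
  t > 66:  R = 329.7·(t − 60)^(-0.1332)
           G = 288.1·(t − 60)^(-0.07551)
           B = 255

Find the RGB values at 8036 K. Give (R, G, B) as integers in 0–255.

(221, 229, 255)

t = 8036/100 = 80.36; the t > 66 branch applies.
R = 329.7·(80.36 − 60)^(-0.1332) = 329.7·20.36^(-0.1332) = 329.7·0.66938 = 220.694.
G = 288.1·(80.36 − 60)^(-0.07551) = 288.1·20.36^(-0.07551) = 288.1·0.79648 = 229.466.
B = 255 by definition for t > 66.
Rounded: (221, 229, 255).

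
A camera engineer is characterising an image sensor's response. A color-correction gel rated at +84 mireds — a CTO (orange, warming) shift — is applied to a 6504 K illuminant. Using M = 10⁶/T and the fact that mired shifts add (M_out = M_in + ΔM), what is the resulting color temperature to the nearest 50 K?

M_in = 10⁶/6504 = 153.75 mireds.
M_out = 153.75 + (+84) = 237.75 mireds.
T_out = 10⁶/237.75 = 4206.1 K → 4200 K.

4200 K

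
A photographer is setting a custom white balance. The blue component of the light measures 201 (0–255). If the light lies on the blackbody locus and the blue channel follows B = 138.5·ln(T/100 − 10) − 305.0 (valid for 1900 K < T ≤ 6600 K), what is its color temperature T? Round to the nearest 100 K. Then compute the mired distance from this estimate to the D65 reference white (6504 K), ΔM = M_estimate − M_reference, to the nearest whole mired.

ln(t − 10) = (201 + 305.0) / 138.5 = 3.6534.
t − 10 = e^3.6534 = 38.607, so t = 48.607.
T = 100·t = 4861 K → 4900 K to the nearest 100 K.
M_estimate = 10⁶/4900 = 204.08; M_reference = 10⁶/6504 = 153.75.
ΔM = 204.08 − 153.75 = 50.33 → +50 mireds.

+50 mireds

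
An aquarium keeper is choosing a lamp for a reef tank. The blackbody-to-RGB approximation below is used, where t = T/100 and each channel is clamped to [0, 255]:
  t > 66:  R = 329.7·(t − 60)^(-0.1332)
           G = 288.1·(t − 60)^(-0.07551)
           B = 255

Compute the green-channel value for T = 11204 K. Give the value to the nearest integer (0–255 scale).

t = 11204/100 = 112.04; the t > 66 branch applies.
G = 288.1·(112.04 − 60)^(-0.07551) = 288.1·52.04^(-0.07551) = 288.1·0.74199 = 213.768.
Rounded: 214.

214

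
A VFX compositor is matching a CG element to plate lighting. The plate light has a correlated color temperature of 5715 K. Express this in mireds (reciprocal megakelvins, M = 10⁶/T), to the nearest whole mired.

175 mireds

M = 10⁶ / 5715 = 174.978 → 175 mireds.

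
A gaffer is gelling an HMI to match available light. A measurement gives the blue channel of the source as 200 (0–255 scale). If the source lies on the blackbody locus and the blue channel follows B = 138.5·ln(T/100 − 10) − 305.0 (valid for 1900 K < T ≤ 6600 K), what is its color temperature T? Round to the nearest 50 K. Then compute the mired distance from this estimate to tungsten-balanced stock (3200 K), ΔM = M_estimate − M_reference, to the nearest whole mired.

-106 mireds

ln(t − 10) = (200 + 305.0) / 138.5 = 3.6462.
t − 10 = e^3.6462 = 38.329, so t = 48.329.
T = 100·t = 4833 K → 4850 K to the nearest 50 K.
M_estimate = 10⁶/4850 = 206.19; M_reference = 10⁶/3200 = 312.50.
ΔM = 206.19 − 312.50 = -106.31 → -106 mireds.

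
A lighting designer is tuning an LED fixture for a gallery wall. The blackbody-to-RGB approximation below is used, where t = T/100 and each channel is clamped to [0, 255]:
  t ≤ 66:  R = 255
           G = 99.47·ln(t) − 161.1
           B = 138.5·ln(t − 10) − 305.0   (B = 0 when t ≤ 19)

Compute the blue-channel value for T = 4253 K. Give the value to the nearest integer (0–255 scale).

177

t = 4253/100 = 42.53; the t ≤ 66 branch applies.
B = 138.5·ln(42.53 − 10) − 305.0 = 138.5·ln 32.53 − 305.0 = 138.5·3.4822 − 305.0 = 177.280.
Rounded: 177.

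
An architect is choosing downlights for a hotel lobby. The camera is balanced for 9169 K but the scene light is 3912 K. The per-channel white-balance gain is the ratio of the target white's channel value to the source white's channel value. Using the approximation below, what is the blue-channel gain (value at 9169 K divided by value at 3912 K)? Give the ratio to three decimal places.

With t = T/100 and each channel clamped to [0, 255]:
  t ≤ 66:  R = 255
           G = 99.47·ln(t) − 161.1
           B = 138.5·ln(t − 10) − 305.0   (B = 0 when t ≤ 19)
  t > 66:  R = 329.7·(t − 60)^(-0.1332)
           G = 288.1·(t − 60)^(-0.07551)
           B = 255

1.575

At 3912 K (t = 39.12):
  B = 138.5·ln(39.12 − 10) − 305.0 = 138.5·ln 29.12 − 305.0 = 138.5·3.3714 − 305.0 = 161.942.
At 9169 K (t = 91.69):
  B = 255 by definition for t > 66.
Gain = 255.000 / 161.942 = 1.5746 → 1.575.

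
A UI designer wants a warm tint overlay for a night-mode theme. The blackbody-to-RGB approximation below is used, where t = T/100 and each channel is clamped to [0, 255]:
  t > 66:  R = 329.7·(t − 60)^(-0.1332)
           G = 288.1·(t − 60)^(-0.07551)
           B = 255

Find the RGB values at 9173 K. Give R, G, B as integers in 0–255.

R=208, G=222, B=255

t = 9173/100 = 91.73; the t > 66 branch applies.
R = 329.7·(91.73 − 60)^(-0.1332) = 329.7·31.73^(-0.1332) = 329.7·0.63096 = 208.029.
G = 288.1·(91.73 − 60)^(-0.07551) = 288.1·31.73^(-0.07551) = 288.1·0.77024 = 221.905.
B = 255 by definition for t > 66.
Rounded: (208, 222, 255).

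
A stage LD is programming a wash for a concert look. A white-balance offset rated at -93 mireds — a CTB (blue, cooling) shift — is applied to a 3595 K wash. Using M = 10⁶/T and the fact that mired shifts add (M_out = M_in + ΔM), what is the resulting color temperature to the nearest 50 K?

5400 K

M_in = 10⁶/3595 = 278.16 mireds.
M_out = 278.16 + (-93) = 185.16 mireds.
T_out = 10⁶/185.16 = 5400.6 K → 5400 K.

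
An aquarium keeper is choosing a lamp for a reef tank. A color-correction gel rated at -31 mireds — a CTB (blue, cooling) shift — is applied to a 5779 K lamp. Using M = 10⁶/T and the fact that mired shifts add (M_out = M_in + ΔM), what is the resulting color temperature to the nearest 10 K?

M_in = 10⁶/5779 = 173.04 mireds.
M_out = 173.04 + (-31) = 142.04 mireds.
T_out = 10⁶/142.04 = 7040.3 K → 7040 K.

7040 K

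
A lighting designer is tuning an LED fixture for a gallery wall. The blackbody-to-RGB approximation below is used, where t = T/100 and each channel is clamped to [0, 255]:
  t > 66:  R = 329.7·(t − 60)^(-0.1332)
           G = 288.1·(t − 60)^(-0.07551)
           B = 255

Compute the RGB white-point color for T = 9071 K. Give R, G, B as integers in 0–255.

t = 9071/100 = 90.71; the t > 66 branch applies.
R = 329.7·(90.71 − 60)^(-0.1332) = 329.7·30.71^(-0.1332) = 329.7·0.63372 = 208.936.
G = 288.1·(90.71 − 60)^(-0.07551) = 288.1·30.71^(-0.07551) = 288.1·0.77214 = 222.453.
B = 255 by definition for t > 66.
Rounded: (209, 222, 255).

R=209, G=222, B=255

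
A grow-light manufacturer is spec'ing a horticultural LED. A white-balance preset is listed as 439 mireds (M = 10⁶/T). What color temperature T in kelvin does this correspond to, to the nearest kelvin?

2278 K

T = 10⁶ / 439 = 2277.90 K → 2278 K.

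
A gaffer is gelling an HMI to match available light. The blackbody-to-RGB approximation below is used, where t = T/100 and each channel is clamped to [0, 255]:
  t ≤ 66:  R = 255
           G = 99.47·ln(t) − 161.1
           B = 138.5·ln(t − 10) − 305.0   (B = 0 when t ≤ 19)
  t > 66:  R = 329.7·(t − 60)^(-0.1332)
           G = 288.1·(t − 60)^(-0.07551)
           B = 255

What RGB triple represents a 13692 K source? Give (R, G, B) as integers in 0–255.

t = 13692/100 = 136.92; the t > 66 branch applies.
R = 329.7·(136.92 − 60)^(-0.1332) = 329.7·76.92^(-0.1332) = 329.7·0.56076 = 184.884.
G = 288.1·(136.92 − 60)^(-0.07551) = 288.1·76.92^(-0.07551) = 288.1·0.72042 = 207.553.
B = 255 by definition for t > 66.
Rounded: (185, 208, 255).

(185, 208, 255)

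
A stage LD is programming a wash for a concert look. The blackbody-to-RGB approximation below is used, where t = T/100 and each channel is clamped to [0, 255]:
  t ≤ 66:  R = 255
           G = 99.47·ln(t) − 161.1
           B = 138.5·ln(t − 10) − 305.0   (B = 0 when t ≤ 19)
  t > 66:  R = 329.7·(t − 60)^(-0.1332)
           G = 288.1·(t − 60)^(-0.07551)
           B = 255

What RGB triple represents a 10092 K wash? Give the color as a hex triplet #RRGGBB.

#C9DAFF

t = 10092/100 = 100.92; the t > 66 branch applies.
R = 329.7·(100.92 − 60)^(-0.1332) = 329.7·40.92^(-0.1332) = 329.7·0.60994 = 201.099.
G = 288.1·(100.92 − 60)^(-0.07551) = 288.1·40.92^(-0.07551) = 288.1·0.75558 = 217.684.
B = 255 by definition for t > 66.
Rounded: (201, 218, 255).
In hex: #C9DAFF.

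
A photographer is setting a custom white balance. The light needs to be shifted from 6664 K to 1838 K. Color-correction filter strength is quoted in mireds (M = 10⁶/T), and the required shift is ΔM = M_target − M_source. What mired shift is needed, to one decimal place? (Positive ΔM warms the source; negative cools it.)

M_source = 10⁶/6664 = 150.060; M_target = 10⁶/1838 = 544.070.
ΔM = 544.070 − 150.060 = 394.010 → +394.0 mireds, a warming shift.

+394.0 mireds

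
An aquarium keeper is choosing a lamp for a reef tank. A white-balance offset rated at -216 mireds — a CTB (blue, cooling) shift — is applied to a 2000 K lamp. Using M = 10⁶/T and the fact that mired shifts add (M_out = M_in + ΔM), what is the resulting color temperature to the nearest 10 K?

M_in = 10⁶/2000 = 500.00 mireds.
M_out = 500.00 + (-216) = 284.00 mireds.
T_out = 10⁶/284.00 = 3521.1 K → 3520 K.

3520 K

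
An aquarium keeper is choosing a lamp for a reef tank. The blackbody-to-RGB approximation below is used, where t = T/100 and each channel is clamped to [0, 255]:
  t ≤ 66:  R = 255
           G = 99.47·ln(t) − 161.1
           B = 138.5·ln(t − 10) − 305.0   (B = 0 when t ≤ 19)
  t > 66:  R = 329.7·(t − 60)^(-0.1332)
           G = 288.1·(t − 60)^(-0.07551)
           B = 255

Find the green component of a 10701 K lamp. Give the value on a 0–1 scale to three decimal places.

0.845

t = 10701/100 = 107.01; the t > 66 branch applies.
G = 288.1·(107.01 − 60)^(-0.07551) = 288.1·47.01^(-0.07551) = 288.1·0.74771 = 215.415.
On a 0–1 scale: 215.415/255 = 0.8448 → 0.845.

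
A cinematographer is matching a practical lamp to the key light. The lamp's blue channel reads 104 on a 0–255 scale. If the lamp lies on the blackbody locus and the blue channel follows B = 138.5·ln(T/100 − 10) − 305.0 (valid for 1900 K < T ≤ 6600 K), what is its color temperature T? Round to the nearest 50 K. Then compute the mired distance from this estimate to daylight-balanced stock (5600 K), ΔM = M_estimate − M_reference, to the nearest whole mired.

+166 mireds

ln(t − 10) = (104 + 305.0) / 138.5 = 2.9531.
t − 10 = e^2.9531 = 19.165, so t = 29.165.
T = 100·t = 2916 K → 2900 K to the nearest 50 K.
M_estimate = 10⁶/2900 = 344.83; M_reference = 10⁶/5600 = 178.57.
ΔM = 344.83 − 178.57 = 166.26 → +166 mireds.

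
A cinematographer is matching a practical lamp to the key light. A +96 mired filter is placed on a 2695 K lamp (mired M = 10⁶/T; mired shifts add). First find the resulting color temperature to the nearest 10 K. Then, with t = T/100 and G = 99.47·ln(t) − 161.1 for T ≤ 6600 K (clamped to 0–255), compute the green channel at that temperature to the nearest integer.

144

M_in = 10⁶/2695 = 371.06; M_out = 371.06 + (+96) = 467.06.
T_out = 10⁶/467.06 = 2141.1 K → 2140 K; t = 21.4.
G = 99.47·ln 21.4 − 161.1 = 99.47·3.0634 − 161.1 = 143.615.
Rounded: 144.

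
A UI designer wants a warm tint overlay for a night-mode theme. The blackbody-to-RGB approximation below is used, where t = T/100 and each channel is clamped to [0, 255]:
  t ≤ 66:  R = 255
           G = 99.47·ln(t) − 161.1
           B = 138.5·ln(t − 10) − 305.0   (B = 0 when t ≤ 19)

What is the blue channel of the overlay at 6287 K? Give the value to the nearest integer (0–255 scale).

245

t = 6287/100 = 62.87; the t ≤ 66 branch applies.
B = 138.5·ln(62.87 − 10) − 305.0 = 138.5·ln 52.87 − 305.0 = 138.5·3.9678 − 305.0 = 244.545.
Rounded: 245.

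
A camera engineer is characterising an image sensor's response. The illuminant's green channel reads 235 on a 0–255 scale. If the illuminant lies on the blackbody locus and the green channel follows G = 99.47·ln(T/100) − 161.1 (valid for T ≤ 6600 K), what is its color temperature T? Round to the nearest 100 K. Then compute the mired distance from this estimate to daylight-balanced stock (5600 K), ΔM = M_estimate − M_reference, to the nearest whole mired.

ln t = (235 + 161.1) / 99.47 = 3.9821.
t = e^3.9821 = 53.630.
T = 100·t = 5363 K → 5400 K to the nearest 100 K.
M_estimate = 10⁶/5400 = 185.19; M_reference = 10⁶/5600 = 178.57.
ΔM = 185.19 − 178.57 = 6.61 → +7 mireds.

+7 mireds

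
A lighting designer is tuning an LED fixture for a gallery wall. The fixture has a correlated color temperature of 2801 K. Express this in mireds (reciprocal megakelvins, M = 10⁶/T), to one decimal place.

M = 10⁶ / 2801 = 357.015 → 357.0 mireds.

357.0 mireds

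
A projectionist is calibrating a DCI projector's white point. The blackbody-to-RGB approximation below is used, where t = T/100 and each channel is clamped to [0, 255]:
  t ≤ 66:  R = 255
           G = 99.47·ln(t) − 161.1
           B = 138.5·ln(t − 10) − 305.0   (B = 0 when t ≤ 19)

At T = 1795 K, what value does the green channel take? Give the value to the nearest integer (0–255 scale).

126

t = 1795/100 = 17.95; the t ≤ 66 branch applies.
G = 99.47·ln 17.95 − 161.1 = 99.47·2.8876 − 161.1 = 126.129.
Rounded: 126.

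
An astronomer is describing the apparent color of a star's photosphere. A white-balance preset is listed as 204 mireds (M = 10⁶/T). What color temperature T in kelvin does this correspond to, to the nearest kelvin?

T = 10⁶ / 204 = 4901.96 K → 4902 K.

4902 K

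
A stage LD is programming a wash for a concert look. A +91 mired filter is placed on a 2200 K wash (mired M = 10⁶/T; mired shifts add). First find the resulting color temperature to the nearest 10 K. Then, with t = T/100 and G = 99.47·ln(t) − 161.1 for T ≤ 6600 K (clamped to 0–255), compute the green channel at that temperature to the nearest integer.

128

M_in = 10⁶/2200 = 454.55; M_out = 454.55 + (+91) = 545.55.
T_out = 10⁶/545.55 = 1833.0 K → 1830 K; t = 18.3.
G = 99.47·ln 18.3 − 161.1 = 99.47·2.9069 − 161.1 = 128.049.
Rounded: 128.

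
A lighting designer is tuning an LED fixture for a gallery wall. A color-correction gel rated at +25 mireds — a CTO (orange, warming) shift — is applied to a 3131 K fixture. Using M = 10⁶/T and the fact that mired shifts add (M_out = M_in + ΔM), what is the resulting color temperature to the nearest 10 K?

2900 K

M_in = 10⁶/3131 = 319.39 mireds.
M_out = 319.39 + (+25) = 344.39 mireds.
T_out = 10⁶/344.39 = 2903.7 K → 2900 K.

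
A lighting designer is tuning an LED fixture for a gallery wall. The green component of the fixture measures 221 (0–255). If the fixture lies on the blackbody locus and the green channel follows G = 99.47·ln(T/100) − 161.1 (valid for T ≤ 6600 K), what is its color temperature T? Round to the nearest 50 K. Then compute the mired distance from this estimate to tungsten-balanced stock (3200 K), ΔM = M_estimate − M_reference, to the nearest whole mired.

ln t = (221 + 161.1) / 99.47 = 3.8414.
t = e^3.8414 = 46.589.
T = 100·t = 4659 K → 4650 K to the nearest 50 K.
M_estimate = 10⁶/4650 = 215.05; M_reference = 10⁶/3200 = 312.50.
ΔM = 215.05 − 312.50 = -97.45 → -97 mireds.

-97 mireds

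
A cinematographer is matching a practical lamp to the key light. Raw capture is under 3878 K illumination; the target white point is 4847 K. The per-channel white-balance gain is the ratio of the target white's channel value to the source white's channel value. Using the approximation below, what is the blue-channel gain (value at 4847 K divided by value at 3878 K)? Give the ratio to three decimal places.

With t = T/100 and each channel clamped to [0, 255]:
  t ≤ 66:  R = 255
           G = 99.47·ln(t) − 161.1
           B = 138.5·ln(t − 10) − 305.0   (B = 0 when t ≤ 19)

At 3878 K (t = 38.78):
  B = 138.5·ln(38.78 − 10) − 305.0 = 138.5·ln 28.78 − 305.0 = 138.5·3.3597 − 305.0 = 160.316.
At 4847 K (t = 48.47):
  B = 138.5·ln(48.47 − 10) − 305.0 = 138.5·ln 38.47 − 305.0 = 138.5·3.6499 − 305.0 = 200.508.
Gain = 200.508 / 160.316 = 1.2507 → 1.251.

1.251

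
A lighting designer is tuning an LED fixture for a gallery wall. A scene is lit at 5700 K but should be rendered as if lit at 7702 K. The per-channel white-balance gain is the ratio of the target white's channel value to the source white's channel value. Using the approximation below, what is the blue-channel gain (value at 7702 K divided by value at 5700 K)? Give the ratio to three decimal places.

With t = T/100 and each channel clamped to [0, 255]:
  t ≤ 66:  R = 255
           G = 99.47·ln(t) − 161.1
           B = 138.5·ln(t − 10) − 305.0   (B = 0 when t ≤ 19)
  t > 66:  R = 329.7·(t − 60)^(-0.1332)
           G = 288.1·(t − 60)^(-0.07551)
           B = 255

1.117

At 5700 K (t = 57):
  B = 138.5·ln(57 − 10) − 305.0 = 138.5·ln 47 − 305.0 = 138.5·3.8501 − 305.0 = 228.245.
At 7702 K (t = 77.02):
  B = 255 by definition for t > 66.
Gain = 255.000 / 228.245 = 1.1172 → 1.117.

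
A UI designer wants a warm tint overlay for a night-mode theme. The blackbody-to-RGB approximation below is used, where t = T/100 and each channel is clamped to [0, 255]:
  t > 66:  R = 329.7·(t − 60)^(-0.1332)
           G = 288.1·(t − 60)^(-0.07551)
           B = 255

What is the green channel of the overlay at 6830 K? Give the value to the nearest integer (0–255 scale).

t = 6830/100 = 68.3; the t > 66 branch applies.
G = 288.1·(68.3 − 60)^(-0.07551) = 288.1·8.3^(-0.07551) = 288.1·0.85232 = 245.552.
Rounded: 246.

246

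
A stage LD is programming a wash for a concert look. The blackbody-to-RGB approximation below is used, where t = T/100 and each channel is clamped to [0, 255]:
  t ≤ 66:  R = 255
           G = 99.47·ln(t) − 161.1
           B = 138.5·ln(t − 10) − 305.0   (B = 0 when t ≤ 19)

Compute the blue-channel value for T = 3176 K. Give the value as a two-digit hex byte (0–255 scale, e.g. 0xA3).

t = 3176/100 = 31.76; the t ≤ 66 branch applies.
B = 138.5·ln(31.76 − 10) − 305.0 = 138.5·ln 21.76 − 305.0 = 138.5·3.0801 − 305.0 = 121.590.
Rounded: 122; in hex, 0x7A.

0x7A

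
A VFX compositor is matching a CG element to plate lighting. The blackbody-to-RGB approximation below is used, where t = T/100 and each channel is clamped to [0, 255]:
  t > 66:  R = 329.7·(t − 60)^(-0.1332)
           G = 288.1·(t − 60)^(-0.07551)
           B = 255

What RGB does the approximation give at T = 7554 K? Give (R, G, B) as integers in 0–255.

(229, 234, 255)

t = 7554/100 = 75.54; the t > 66 branch applies.
R = 329.7·(75.54 − 60)^(-0.1332) = 329.7·15.54^(-0.1332) = 329.7·0.69390 = 228.780.
G = 288.1·(75.54 − 60)^(-0.07551) = 288.1·15.54^(-0.07551) = 288.1·0.81289 = 234.195.
B = 255 by definition for t > 66.
Rounded: (229, 234, 255).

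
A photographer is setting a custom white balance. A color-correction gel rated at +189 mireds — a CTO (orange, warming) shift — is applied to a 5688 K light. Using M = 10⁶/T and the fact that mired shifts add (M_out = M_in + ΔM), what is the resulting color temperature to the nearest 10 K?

M_in = 10⁶/5688 = 175.81 mireds.
M_out = 175.81 + (+189) = 364.81 mireds.
T_out = 10⁶/364.81 = 2741.2 K → 2740 K.

2740 K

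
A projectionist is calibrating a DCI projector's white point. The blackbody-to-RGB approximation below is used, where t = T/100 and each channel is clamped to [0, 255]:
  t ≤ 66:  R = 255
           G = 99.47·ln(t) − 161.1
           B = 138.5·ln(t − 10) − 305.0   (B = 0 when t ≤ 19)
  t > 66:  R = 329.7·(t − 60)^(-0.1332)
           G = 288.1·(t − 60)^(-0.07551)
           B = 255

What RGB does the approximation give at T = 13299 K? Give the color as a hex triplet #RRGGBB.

#BAD0FF

t = 13299/100 = 132.99; the t > 66 branch applies.
R = 329.7·(132.99 − 60)^(-0.1332) = 329.7·72.99^(-0.1332) = 329.7·0.56469 = 186.180.
G = 288.1·(132.99 − 60)^(-0.07551) = 288.1·72.99^(-0.07551) = 288.1·0.72328 = 208.376.
B = 255 by definition for t > 66.
Rounded: (186, 208, 255).
In hex: #BAD0FF.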